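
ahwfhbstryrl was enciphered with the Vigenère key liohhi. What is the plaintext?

pziyathldrkd

Repeat the key across the ciphertext: liohhiliohhi
a(0)−l(11): -11≡15 → p
h(7)−i(8): -1≡25 → z
w(22)−o(14): 8 → i
f(5)−h(7): -2≡24 → y
h(7)−h(7): 0 → a
b(1)−i(8): -7≡19 → t
s(18)−l(11): 7 → h
t(19)−i(8): 11 → l
r(17)−o(14): 3 → d
y(24)−h(7): 17 → r
r(17)−h(7): 10 → k
l(11)−i(8): 3 → d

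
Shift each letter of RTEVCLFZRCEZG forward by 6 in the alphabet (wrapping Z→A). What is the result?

R(17): 17+6=23 → X
T(19): 19+6=25 → Z
E(4): 4+6=10 → K
V(21): 21+6=27≡1 → B
C(2): 2+6=8 → I
L(11): 11+6=17 → R
F(5): 5+6=11 → L
Z(25): 25+6=31≡5 → F
R(17): 17+6=23 → X
C(2): 2+6=8 → I
E(4): 4+6=10 → K
Z(25): 25+6=31≡5 → F
G(6): 6+6=12 → M

XZKBIRLFXIKFM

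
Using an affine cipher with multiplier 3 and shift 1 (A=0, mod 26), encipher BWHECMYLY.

EPWNHLVIV

B(1): 3·1+1=4 → E
W(22): 3·22+1=67≡15 → P
H(7): 3·7+1=22 → W
E(4): 3·4+1=13 → N
C(2): 3·2+1=7 → H
M(12): 3·12+1=37≡11 → L
Y(24): 3·24+1=73≡21 → V
L(11): 3·11+1=34≡8 → I
Y(24): 3·24+1=73≡21 → V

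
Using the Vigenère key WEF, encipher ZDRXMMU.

VHWTQRQ

Repeat the key across the message: WEFWEFW
Z(25)+W(22): 47≡21 → V
D(3)+E(4): 7 → H
R(17)+F(5): 22 → W
X(23)+W(22): 45≡19 → T
M(12)+E(4): 16 → Q
M(12)+F(5): 17 → R
U(20)+W(22): 42≡16 → Q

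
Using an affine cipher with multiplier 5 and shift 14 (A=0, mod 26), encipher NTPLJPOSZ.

BFLRHLGAJ

N(13): 5·13+14=79≡1 → B
T(19): 5·19+14=109≡5 → F
P(15): 5·15+14=89≡11 → L
L(11): 5·11+14=69≡17 → R
J(9): 5·9+14=59≡7 → H
P(15): 5·15+14=89≡11 → L
O(14): 5·14+14=84≡6 → G
S(18): 5·18+14=104≡0 → A
Z(25): 5·25+14=139≡9 → J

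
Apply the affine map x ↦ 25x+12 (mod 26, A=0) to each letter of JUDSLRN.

DSJUBVZ

J(9): 25·9+12=237≡3 → D
U(20): 25·20+12=512≡18 → S
D(3): 25·3+12=87≡9 → J
S(18): 25·18+12=462≡20 → U
L(11): 25·11+12=287≡1 → B
R(17): 25·17+12=437≡21 → V
N(13): 25·13+12=337≡25 → Z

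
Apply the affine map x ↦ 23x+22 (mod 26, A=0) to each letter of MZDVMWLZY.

M(12): 23·12+22=298≡12 → M
Z(25): 23·25+22=597≡25 → Z
D(3): 23·3+22=91≡13 → N
V(21): 23·21+22=505≡11 → L
M(12): 23·12+22=298≡12 → M
W(22): 23·22+22=528≡8 → I
L(11): 23·11+22=275≡15 → P
Z(25): 23·25+22=597≡25 → Z
Y(24): 23·24+22=574≡2 → C

MZNLMIPZC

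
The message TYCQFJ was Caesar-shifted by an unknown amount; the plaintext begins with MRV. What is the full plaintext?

MRVJYC

From the crib: T(19)−M(12)=7, so the shift is 7.
Subtract 7 from each ciphertext letter:
T(19): 19−7=12 → M
Y(24): 24−7=17 → R
C(2): 2−7=-5≡21 → V
Q(16): 16−7=9 → J
F(5): 5−7=-2≡24 → Y
J(9): 9−7=2 → C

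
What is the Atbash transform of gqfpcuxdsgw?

tjukxfcwhtd

g(6) → t(19)
q(16) → j(9)
f(5) → u(20)
p(15) → k(10)
c(2) → x(23)
u(20) → f(5)
x(23) → c(2)
d(3) → w(22)
s(18) → h(7)
g(6) → t(19)
w(22) → d(3)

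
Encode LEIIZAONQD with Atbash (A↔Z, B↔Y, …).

OVRRAZLMJW

L(11) → O(14)
E(4) → V(21)
I(8) → R(17)
I(8) → R(17)
Z(25) → A(0)
A(0) → Z(25)
O(14) → L(11)
N(13) → M(12)
Q(16) → J(9)
D(3) → W(22)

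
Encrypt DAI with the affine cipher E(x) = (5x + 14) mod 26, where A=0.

D(3): 5·3+14=29≡3 → D
A(0): 5·0+14=14 → O
I(8): 5·8+14=54≡2 → C

DOC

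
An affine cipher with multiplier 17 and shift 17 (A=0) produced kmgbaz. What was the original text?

The inverse of 17 mod 26 is 23, since 17·23=391≡1. Apply D(y)=23·(y−17) mod 26:
k(10): 23·(10−17)=-161≡21 → v
m(12): 23·(12−17)=-115≡15 → p
g(6): 23·(6−17)=-253≡7 → h
b(1): 23·(1−17)=-368≡22 → w
a(0): 23·(0−17)=-391≡25 → z
z(25): 23·(25−17)=184≡2 → c

vphwzc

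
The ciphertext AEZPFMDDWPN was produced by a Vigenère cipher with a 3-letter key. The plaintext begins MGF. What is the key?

Subtract each crib letter from the matching ciphertext letter (mod 26):
A(0)−M(12)=-12≡14 → O
E(4)−G(6)=-2≡24 → Y
Z(25)−F(5)=20 → U

OYU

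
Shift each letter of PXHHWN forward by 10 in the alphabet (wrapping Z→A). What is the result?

P(15): 15+10=25 → Z
X(23): 23+10=33≡7 → H
H(7): 7+10=17 → R
H(7): 7+10=17 → R
W(22): 22+10=32≡6 → G
N(13): 13+10=23 → X

ZHRRGX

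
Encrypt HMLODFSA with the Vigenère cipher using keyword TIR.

AUCHLWLI

Repeat the key across the message: TIRTIRTI
H(7)+T(19): 26≡0 → A
M(12)+I(8): 20 → U
L(11)+R(17): 28≡2 → C
O(14)+T(19): 33≡7 → H
D(3)+I(8): 11 → L
F(5)+R(17): 22 → W
S(18)+T(19): 37≡11 → L
A(0)+I(8): 8 → I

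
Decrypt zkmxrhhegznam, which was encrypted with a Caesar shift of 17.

z(25): 25−17=8 → i
k(10): 10−17=-7≡19 → t
m(12): 12−17=-5≡21 → v
x(23): 23−17=6 → g
r(17): 17−17=0 → a
h(7): 7−17=-10≡16 → q
h(7): 7−17=-10≡16 → q
e(4): 4−17=-13≡13 → n
g(6): 6−17=-11≡15 → p
z(25): 25−17=8 → i
n(13): 13−17=-4≡22 → w
a(0): 0−17=-17≡9 → j
m(12): 12−17=-5≡21 → v

itvgaqqnpiwjv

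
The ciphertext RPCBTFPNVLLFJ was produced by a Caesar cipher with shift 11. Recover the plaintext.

R(17): 17−11=6 → G
P(15): 15−11=4 → E
C(2): 2−11=-9≡17 → R
B(1): 1−11=-10≡16 → Q
T(19): 19−11=8 → I
F(5): 5−11=-6≡20 → U
P(15): 15−11=4 → E
N(13): 13−11=2 → C
V(21): 21−11=10 → K
L(11): 11−11=0 → A
L(11): 11−11=0 → A
F(5): 5−11=-6≡20 → U
J(9): 9−11=-2≡24 → Y

GERQIUECKAAUY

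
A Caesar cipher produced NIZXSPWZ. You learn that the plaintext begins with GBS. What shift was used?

From the crib: N(13)−G(6)=7, so the shift is 7.

7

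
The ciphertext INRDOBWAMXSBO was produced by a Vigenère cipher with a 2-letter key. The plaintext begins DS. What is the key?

FV

Subtract each crib letter from the matching ciphertext letter (mod 26):
I(8)−D(3)=5 → F
N(13)−S(18)=-5≡21 → V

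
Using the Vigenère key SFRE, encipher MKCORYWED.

Repeat the key across the message: SFRESFRES
M(12)+S(18): 30≡4 → E
K(10)+F(5): 15 → P
C(2)+R(17): 19 → T
O(14)+E(4): 18 → S
R(17)+S(18): 35≡9 → J
Y(24)+F(5): 29≡3 → D
W(22)+R(17): 39≡13 → N
E(4)+E(4): 8 → I
D(3)+S(18): 21 → V

EPTSJDNIV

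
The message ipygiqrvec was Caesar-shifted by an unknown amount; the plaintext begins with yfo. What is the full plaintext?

yfowyghlus

From the crib: i(8)−y(24)=-16≡10, so the shift is 10.
Subtract 10 from each ciphertext letter:
i(8): 8−10=-2≡24 → y
p(15): 15−10=5 → f
y(24): 24−10=14 → o
g(6): 6−10=-4≡22 → w
i(8): 8−10=-2≡24 → y
q(16): 16−10=6 → g
r(17): 17−10=7 → h
v(21): 21−10=11 → l
e(4): 4−10=-6≡20 → u
c(2): 2−10=-8≡18 → s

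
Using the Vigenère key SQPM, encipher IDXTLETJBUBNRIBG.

ATMFDUIVTKQZJYQS

Repeat the key across the message: SQPMSQPMSQPMSQPM
I(8)+S(18): 26≡0 → A
D(3)+Q(16): 19 → T
X(23)+P(15): 38≡12 → M
T(19)+M(12): 31≡5 → F
L(11)+S(18): 29≡3 → D
E(4)+Q(16): 20 → U
T(19)+P(15): 34≡8 → I
J(9)+M(12): 21 → V
B(1)+S(18): 19 → T
U(20)+Q(16): 36≡10 → K
B(1)+P(15): 16 → Q
N(13)+M(12): 25 → Z
R(17)+S(18): 35≡9 → J
I(8)+Q(16): 24 → Y
B(1)+P(15): 16 → Q
G(6)+M(12): 18 → S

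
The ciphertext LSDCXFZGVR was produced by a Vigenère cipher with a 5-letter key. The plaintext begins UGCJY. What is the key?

Subtract each crib letter from the matching ciphertext letter (mod 26):
L(11)−U(20)=-9≡17 → R
S(18)−G(6)=12 → M
D(3)−C(2)=1 → B
C(2)−J(9)=-7≡19 → T
X(23)−Y(24)=-1≡25 → Z

RMBTZ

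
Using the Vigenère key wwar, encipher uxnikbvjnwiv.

Repeat the key across the message: wwarwwarwwar
u(20)+w(22): 42≡16 → q
x(23)+w(22): 45≡19 → t
n(13)+a(0): 13 → n
i(8)+r(17): 25 → z
k(10)+w(22): 32≡6 → g
b(1)+w(22): 23 → x
v(21)+a(0): 21 → v
j(9)+r(17): 26≡0 → a
n(13)+w(22): 35≡9 → j
w(22)+w(22): 44≡18 → s
i(8)+a(0): 8 → i
v(21)+r(17): 38≡12 → m

qtnzgxvajsim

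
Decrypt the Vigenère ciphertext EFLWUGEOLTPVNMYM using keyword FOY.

Repeat the key across the ciphertext: FOYFOYFOYFOYFOYF
E(4)−F(5): -1≡25 → Z
F(5)−O(14): -9≡17 → R
L(11)−Y(24): -13≡13 → N
W(22)−F(5): 17 → R
U(20)−O(14): 6 → G
G(6)−Y(24): -18≡8 → I
E(4)−F(5): -1≡25 → Z
O(14)−O(14): 0 → A
L(11)−Y(24): -13≡13 → N
T(19)−F(5): 14 → O
P(15)−O(14): 1 → B
V(21)−Y(24): -3≡23 → X
N(13)−F(5): 8 → I
M(12)−O(14): -2≡24 → Y
Y(24)−Y(24): 0 → A
M(12)−F(5): 7 → H

ZRNRGIZANOBXIYAH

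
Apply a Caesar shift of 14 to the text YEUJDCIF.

MSIXRQWT

Y(24): 24+14=38≡12 → M
E(4): 4+14=18 → S
U(20): 20+14=34≡8 → I
J(9): 9+14=23 → X
D(3): 3+14=17 → R
C(2): 2+14=16 → Q
I(8): 8+14=22 → W
F(5): 5+14=19 → T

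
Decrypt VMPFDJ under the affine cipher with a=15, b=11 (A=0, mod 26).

SHCKWM

The inverse of 15 mod 26 is 7, since 15·7=105≡1. Apply D(y)=7·(y−11) mod 26:
V(21): 7·(21−11)=70≡18 → S
M(12): 7·(12−11)=7 → H
P(15): 7·(15−11)=28≡2 → C
F(5): 7·(5−11)=-42≡10 → K
D(3): 7·(3−11)=-56≡22 → W
J(9): 7·(9−11)=-14≡12 → M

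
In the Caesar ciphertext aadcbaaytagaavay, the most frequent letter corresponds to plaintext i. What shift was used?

The most frequent ciphertext letter is a (appears 8 times).
a is position 0; i is position 8.
Shift = -8≡18.

18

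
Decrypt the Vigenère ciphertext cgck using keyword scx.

Repeat the key across the ciphertext: scxs
c(2)−s(18): -16≡10 → k
g(6)−c(2): 4 → e
c(2)−x(23): -21≡5 → f
k(10)−s(18): -8≡18 → s

kefs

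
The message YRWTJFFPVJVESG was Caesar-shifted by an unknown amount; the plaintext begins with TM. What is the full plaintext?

From the crib: Y(24)−T(19)=5, so the shift is 5.
Subtract 5 from each ciphertext letter:
Y(24): 24−5=19 → T
R(17): 17−5=12 → M
W(22): 22−5=17 → R
T(19): 19−5=14 → O
J(9): 9−5=4 → E
F(5): 5−5=0 → A
F(5): 5−5=0 → A
P(15): 15−5=10 → K
V(21): 21−5=16 → Q
J(9): 9−5=4 → E
V(21): 21−5=16 → Q
E(4): 4−5=-1≡25 → Z
S(18): 18−5=13 → N
G(6): 6−5=1 → B

TMROEAAKQEQZNB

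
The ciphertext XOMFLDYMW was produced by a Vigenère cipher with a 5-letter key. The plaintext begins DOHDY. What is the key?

Subtract each crib letter from the matching ciphertext letter (mod 26):
X(23)−D(3)=20 → U
O(14)−O(14)=0 → A
M(12)−H(7)=5 → F
F(5)−D(3)=2 → C
L(11)−Y(24)=-13≡13 → N

UAFCN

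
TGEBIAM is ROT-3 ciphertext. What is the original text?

QDBYFXJ

T(19): 19−3=16 → Q
G(6): 6−3=3 → D
E(4): 4−3=1 → B
B(1): 1−3=-2≡24 → Y
I(8): 8−3=5 → F
A(0): 0−3=-3≡23 → X
M(12): 12−3=9 → J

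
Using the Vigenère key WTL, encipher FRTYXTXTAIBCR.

BKEUQETMLEUNN

Repeat the key across the message: WTLWTLWTLWTLW
F(5)+W(22): 27≡1 → B
R(17)+T(19): 36≡10 → K
T(19)+L(11): 30≡4 → E
Y(24)+W(22): 46≡20 → U
X(23)+T(19): 42≡16 → Q
T(19)+L(11): 30≡4 → E
X(23)+W(22): 45≡19 → T
T(19)+T(19): 38≡12 → M
A(0)+L(11): 11 → L
I(8)+W(22): 30≡4 → E
B(1)+T(19): 20 → U
C(2)+L(11): 13 → N
R(17)+W(22): 39≡13 → N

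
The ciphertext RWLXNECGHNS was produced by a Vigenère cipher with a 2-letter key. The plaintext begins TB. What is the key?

YV

Subtract each crib letter from the matching ciphertext letter (mod 26):
R(17)−T(19)=-2≡24 → Y
W(22)−B(1)=21 → V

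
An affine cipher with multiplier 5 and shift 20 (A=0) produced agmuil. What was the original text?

The inverse of 5 mod 26 is 21, since 5·21=105≡1. Apply D(y)=21·(y−20) mod 26:
a(0): 21·(0−20)=-420≡22 → w
g(6): 21·(6−20)=-294≡18 → s
m(12): 21·(12−20)=-168≡14 → o
u(20): 21·(20−20)=0 → a
i(8): 21·(8−20)=-252≡8 → i
l(11): 21·(11−20)=-189≡19 → t

wsoait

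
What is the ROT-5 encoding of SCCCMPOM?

XHHHRUTR

S(18): 18+5=23 → X
C(2): 2+5=7 → H
C(2): 2+5=7 → H
C(2): 2+5=7 → H
M(12): 12+5=17 → R
P(15): 15+5=20 → U
O(14): 14+5=19 → T
M(12): 12+5=17 → R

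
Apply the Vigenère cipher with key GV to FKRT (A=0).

LFXO

Repeat the key across the message: GVGV
F(5)+G(6): 11 → L
K(10)+V(21): 31≡5 → F
R(17)+G(6): 23 → X
T(19)+V(21): 40≡14 → O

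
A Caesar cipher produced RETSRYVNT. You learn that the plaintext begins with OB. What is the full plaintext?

From the crib: R(17)−O(14)=3, so the shift is 3.
Subtract 3 from each ciphertext letter:
R(17): 17−3=14 → O
E(4): 4−3=1 → B
T(19): 19−3=16 → Q
S(18): 18−3=15 → P
R(17): 17−3=14 → O
Y(24): 24−3=21 → V
V(21): 21−3=18 → S
N(13): 13−3=10 → K
T(19): 19−3=16 → Q

OBQPOVSKQ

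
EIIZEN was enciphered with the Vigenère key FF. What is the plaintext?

ZDDUZI

Repeat the key across the ciphertext: FFFFFF
E(4)−F(5): -1≡25 → Z
I(8)−F(5): 3 → D
I(8)−F(5): 3 → D
Z(25)−F(5): 20 → U
E(4)−F(5): -1≡25 → Z
N(13)−F(5): 8 → I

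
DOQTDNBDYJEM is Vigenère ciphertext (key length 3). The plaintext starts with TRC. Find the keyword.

KXO

Subtract each crib letter from the matching ciphertext letter (mod 26):
D(3)−T(19)=-16≡10 → K
O(14)−R(17)=-3≡23 → X
Q(16)−C(2)=14 → O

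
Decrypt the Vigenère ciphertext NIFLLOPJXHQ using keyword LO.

Repeat the key across the ciphertext: LOLOLOLOLOL
N(13)−L(11): 2 → C
I(8)−O(14): -6≡20 → U
F(5)−L(11): -6≡20 → U
L(11)−O(14): -3≡23 → X
L(11)−L(11): 0 → A
O(14)−O(14): 0 → A
P(15)−L(11): 4 → E
J(9)−O(14): -5≡21 → V
X(23)−L(11): 12 → M
H(7)−O(14): -7≡19 → T
Q(16)−L(11): 5 → F

CUUXAAEVMTF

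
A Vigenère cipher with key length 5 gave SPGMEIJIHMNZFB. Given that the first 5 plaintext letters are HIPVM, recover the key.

Subtract each crib letter from the matching ciphertext letter (mod 26):
S(18)−H(7)=11 → L
P(15)−I(8)=7 → H
G(6)−P(15)=-9≡17 → R
M(12)−V(21)=-9≡17 → R
E(4)−M(12)=-8≡18 → S

LHRRS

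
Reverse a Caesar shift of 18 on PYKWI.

XGSEQ

P(15): 15−18=-3≡23 → X
Y(24): 24−18=6 → G
K(10): 10−18=-8≡18 → S
W(22): 22−18=4 → E
I(8): 8−18=-10≡16 → Q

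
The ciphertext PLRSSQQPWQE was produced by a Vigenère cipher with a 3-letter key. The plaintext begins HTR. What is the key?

Subtract each crib letter from the matching ciphertext letter (mod 26):
P(15)−H(7)=8 → I
L(11)−T(19)=-8≡18 → S
R(17)−R(17)=0 → A

ISA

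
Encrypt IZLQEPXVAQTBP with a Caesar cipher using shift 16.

I(8): 8+16=24 → Y
Z(25): 25+16=41≡15 → P
L(11): 11+16=27≡1 → B
Q(16): 16+16=32≡6 → G
E(4): 4+16=20 → U
P(15): 15+16=31≡5 → F
X(23): 23+16=39≡13 → N
V(21): 21+16=37≡11 → L
A(0): 0+16=16 → Q
Q(16): 16+16=32≡6 → G
T(19): 19+16=35≡9 → J
B(1): 1+16=17 → R
P(15): 15+16=31≡5 → F

YPBGUFNLQGJRF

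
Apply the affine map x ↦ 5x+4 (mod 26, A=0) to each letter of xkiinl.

pcssrh

x(23): 5·23+4=119≡15 → p
k(10): 5·10+4=54≡2 → c
i(8): 5·8+4=44≡18 → s
i(8): 5·8+4=44≡18 → s
n(13): 5·13+4=69≡17 → r
l(11): 5·11+4=59≡7 → h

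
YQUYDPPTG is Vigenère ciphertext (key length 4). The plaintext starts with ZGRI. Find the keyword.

Subtract each crib letter from the matching ciphertext letter (mod 26):
Y(24)−Z(25)=-1≡25 → Z
Q(16)−G(6)=10 → K
U(20)−R(17)=3 → D
Y(24)−I(8)=16 → Q

ZKDQ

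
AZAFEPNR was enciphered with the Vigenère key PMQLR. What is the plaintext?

Repeat the key across the ciphertext: PMQLRPMQ
A(0)−P(15): -15≡11 → L
Z(25)−M(12): 13 → N
A(0)−Q(16): -16≡10 → K
F(5)−L(11): -6≡20 → U
E(4)−R(17): -13≡13 → N
P(15)−P(15): 0 → A
N(13)−M(12): 1 → B
R(17)−Q(16): 1 → B

LNKUNABB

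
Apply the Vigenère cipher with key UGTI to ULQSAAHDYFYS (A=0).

Repeat the key across the message: UGTIUGTIUGTI
U(20)+U(20): 40≡14 → O
L(11)+G(6): 17 → R
Q(16)+T(19): 35≡9 → J
S(18)+I(8): 26≡0 → A
A(0)+U(20): 20 → U
A(0)+G(6): 6 → G
H(7)+T(19): 26≡0 → A
D(3)+I(8): 11 → L
Y(24)+U(20): 44≡18 → S
F(5)+G(6): 11 → L
Y(24)+T(19): 43≡17 → R
S(18)+I(8): 26≡0 → A

ORJAUGALSLRA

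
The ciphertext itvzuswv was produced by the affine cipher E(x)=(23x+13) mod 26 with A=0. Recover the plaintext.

tygwphxg

The inverse of 23 mod 26 is 17, since 23·17=391≡1. Apply D(y)=17·(y−13) mod 26:
i(8): 17·(8−13)=-85≡19 → t
t(19): 17·(19−13)=102≡24 → y
v(21): 17·(21−13)=136≡6 → g
z(25): 17·(25−13)=204≡22 → w
u(20): 17·(20−13)=119≡15 → p
s(18): 17·(18−13)=85≡7 → h
w(22): 17·(22−13)=153≡23 → x
v(21): 17·(21−13)=136≡6 → g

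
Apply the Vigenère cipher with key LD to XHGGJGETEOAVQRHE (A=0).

Repeat the key across the message: LDLDLDLDLDLDLDLD
X(23)+L(11): 34≡8 → I
H(7)+D(3): 10 → K
G(6)+L(11): 17 → R
G(6)+D(3): 9 → J
J(9)+L(11): 20 → U
G(6)+D(3): 9 → J
E(4)+L(11): 15 → P
T(19)+D(3): 22 → W
E(4)+L(11): 15 → P
O(14)+D(3): 17 → R
A(0)+L(11): 11 → L
V(21)+D(3): 24 → Y
Q(16)+L(11): 27≡1 → B
R(17)+D(3): 20 → U
H(7)+L(11): 18 → S
E(4)+D(3): 7 → H

IKRJUJPWPRLYBUSH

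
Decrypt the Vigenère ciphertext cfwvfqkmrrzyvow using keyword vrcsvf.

Repeat the key across the ciphertext: vrcsvfvrcsvfvrc
c(2)−v(21): -19≡7 → h
f(5)−r(17): -12≡14 → o
w(22)−c(2): 20 → u
v(21)−s(18): 3 → d
f(5)−v(21): -16≡10 → k
q(16)−f(5): 11 → l
k(10)−v(21): -11≡15 → p
m(12)−r(17): -5≡21 → v
r(17)−c(2): 15 → p
r(17)−s(18): -1≡25 → z
z(25)−v(21): 4 → e
y(24)−f(5): 19 → t
v(21)−v(21): 0 → a
o(14)−r(17): -3≡23 → x
w(22)−c(2): 20 → u

houdklpvpzetaxu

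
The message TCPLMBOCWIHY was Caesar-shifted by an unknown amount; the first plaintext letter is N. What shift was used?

6

From the crib: T(19)−N(13)=6, so the shift is 6.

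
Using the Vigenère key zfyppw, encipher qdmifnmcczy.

Repeat the key across the message: zfyppwzfypp
q(16)+z(25): 41≡15 → p
d(3)+f(5): 8 → i
m(12)+y(24): 36≡10 → k
i(8)+p(15): 23 → x
f(5)+p(15): 20 → u
n(13)+w(22): 35≡9 → j
m(12)+z(25): 37≡11 → l
c(2)+f(5): 7 → h
c(2)+y(24): 26≡0 → a
z(25)+p(15): 40≡14 → o
y(24)+p(15): 39≡13 → n

pikxujlhaon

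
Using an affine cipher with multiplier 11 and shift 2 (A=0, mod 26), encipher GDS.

G(6): 11·6+2=68≡16 → Q
D(3): 11·3+2=35≡9 → J
S(18): 11·18+2=200≡18 → S

QJS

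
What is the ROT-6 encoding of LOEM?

RUKS

L(11): 11+6=17 → R
O(14): 14+6=20 → U
E(4): 4+6=10 → K
M(12): 12+6=18 → S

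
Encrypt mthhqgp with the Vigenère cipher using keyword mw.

yptdccb

Repeat the key across the message: mwmwmwm
m(12)+m(12): 24 → y
t(19)+w(22): 41≡15 → p
h(7)+m(12): 19 → t
h(7)+w(22): 29≡3 → d
q(16)+m(12): 28≡2 → c
g(6)+w(22): 28≡2 → c
p(15)+m(12): 27≡1 → b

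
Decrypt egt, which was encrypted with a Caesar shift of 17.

npc

e(4): 4−17=-13≡13 → n
g(6): 6−17=-11≡15 → p
t(19): 19−17=2 → c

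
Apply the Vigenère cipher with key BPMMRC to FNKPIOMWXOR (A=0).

Repeat the key across the message: BPMMRCBPMMR
F(5)+B(1): 6 → G
N(13)+P(15): 28≡2 → C
K(10)+M(12): 22 → W
P(15)+M(12): 27≡1 → B
I(8)+R(17): 25 → Z
O(14)+C(2): 16 → Q
M(12)+B(1): 13 → N
W(22)+P(15): 37≡11 → L
X(23)+M(12): 35≡9 → J
O(14)+M(12): 26≡0 → A
R(17)+R(17): 34≡8 → I

GCWBZQNLJAI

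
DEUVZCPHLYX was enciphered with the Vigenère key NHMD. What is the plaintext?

Repeat the key across the ciphertext: NHMDNHMDNHM
D(3)−N(13): -10≡16 → Q
E(4)−H(7): -3≡23 → X
U(20)−M(12): 8 → I
V(21)−D(3): 18 → S
Z(25)−N(13): 12 → M
C(2)−H(7): -5≡21 → V
P(15)−M(12): 3 → D
H(7)−D(3): 4 → E
L(11)−N(13): -2≡24 → Y
Y(24)−H(7): 17 → R
X(23)−M(12): 11 → L

QXISMVDEYRL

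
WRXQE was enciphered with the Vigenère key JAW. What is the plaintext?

NRBHE

Repeat the key across the ciphertext: JAWJA
W(22)−J(9): 13 → N
R(17)−A(0): 17 → R
X(23)−W(22): 1 → B
Q(16)−J(9): 7 → H
E(4)−A(0): 4 → E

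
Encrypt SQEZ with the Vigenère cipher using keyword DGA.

Repeat the key across the message: DGAD
S(18)+D(3): 21 → V
Q(16)+G(6): 22 → W
E(4)+A(0): 4 → E
Z(25)+D(3): 28≡2 → C

VWEC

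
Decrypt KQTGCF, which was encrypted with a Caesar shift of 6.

EKNAWZ

K(10): 10−6=4 → E
Q(16): 16−6=10 → K
T(19): 19−6=13 → N
G(6): 6−6=0 → A
C(2): 2−6=-4≡22 → W
F(5): 5−6=-1≡25 → Z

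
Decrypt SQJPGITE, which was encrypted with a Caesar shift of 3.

S(18): 18−3=15 → P
Q(16): 16−3=13 → N
J(9): 9−3=6 → G
P(15): 15−3=12 → M
G(6): 6−3=3 → D
I(8): 8−3=5 → F
T(19): 19−3=16 → Q
E(4): 4−3=1 → B

PNGMDFQB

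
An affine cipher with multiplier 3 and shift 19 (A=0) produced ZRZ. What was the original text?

The inverse of 3 mod 26 is 9, since 3·9=27≡1. Apply D(y)=9·(y−19) mod 26:
Z(25): 9·(25−19)=54≡2 → C
R(17): 9·(17−19)=-18≡8 → I
Z(25): 9·(25−19)=54≡2 → C

CIC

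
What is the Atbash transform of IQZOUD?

RJALFW

I(8) → R(17)
Q(16) → J(9)
Z(25) → A(0)
O(14) → L(11)
U(20) → F(5)
D(3) → W(22)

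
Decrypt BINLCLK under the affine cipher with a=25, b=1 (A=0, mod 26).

The inverse of 25 mod 26 is 25, since 25·25=625≡1. Apply D(y)=25·(y−1) mod 26:
B(1): 25·(1−1)=0 → A
I(8): 25·(8−1)=175≡19 → T
N(13): 25·(13−1)=300≡14 → O
L(11): 25·(11−1)=250≡16 → Q
C(2): 25·(2−1)=25 → Z
L(11): 25·(11−1)=250≡16 → Q
K(10): 25·(10−1)=225≡17 → R

ATOQZQR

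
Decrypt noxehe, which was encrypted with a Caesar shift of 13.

n(13): 13−13=0 → a
o(14): 14−13=1 → b
x(23): 23−13=10 → k
e(4): 4−13=-9≡17 → r
h(7): 7−13=-6≡20 → u
e(4): 4−13=-9≡17 → r

abkrur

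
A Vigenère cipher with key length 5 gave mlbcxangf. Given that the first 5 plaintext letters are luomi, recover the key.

Subtract each crib letter from the matching ciphertext letter (mod 26):
m(12)−l(11)=1 → b
l(11)−u(20)=-9≡17 → r
b(1)−o(14)=-13≡13 → n
c(2)−m(12)=-10≡16 → q
x(23)−i(8)=15 → p

brnqp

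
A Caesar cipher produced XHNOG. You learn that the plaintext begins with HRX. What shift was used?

From the crib: X(23)−H(7)=16, so the shift is 16.

16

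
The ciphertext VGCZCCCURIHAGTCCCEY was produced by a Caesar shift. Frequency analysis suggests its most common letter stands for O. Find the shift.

14

The most frequent ciphertext letter is C (appears 7 times).
C is position 2; O is position 14.
Shift = -12≡14.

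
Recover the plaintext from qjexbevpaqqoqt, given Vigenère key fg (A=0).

ldzrwyqjvkliln

Repeat the key across the ciphertext: fgfgfgfgfgfgfg
q(16)−f(5): 11 → l
j(9)−g(6): 3 → d
e(4)−f(5): -1≡25 → z
x(23)−g(6): 17 → r
b(1)−f(5): -4≡22 → w
e(4)−g(6): -2≡24 → y
v(21)−f(5): 16 → q
p(15)−g(6): 9 → j
a(0)−f(5): -5≡21 → v
q(16)−g(6): 10 → k
q(16)−f(5): 11 → l
o(14)−g(6): 8 → i
q(16)−f(5): 11 → l
t(19)−g(6): 13 → n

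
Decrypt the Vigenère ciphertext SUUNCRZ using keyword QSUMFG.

Repeat the key across the ciphertext: QSUMFGQ
S(18)−Q(16): 2 → C
U(20)−S(18): 2 → C
U(20)−U(20): 0 → A
N(13)−M(12): 1 → B
C(2)−F(5): -3≡23 → X
R(17)−G(6): 11 → L
Z(25)−Q(16): 9 → J

CCABXLJ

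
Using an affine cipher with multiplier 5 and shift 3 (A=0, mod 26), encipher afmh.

a(0): 5·0+3=3 → d
f(5): 5·5+3=28≡2 → c
m(12): 5·12+3=63≡11 → l
h(7): 5·7+3=38≡12 → m

dclm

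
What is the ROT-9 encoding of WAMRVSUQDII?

W(22): 22+9=31≡5 → F
A(0): 0+9=9 → J
M(12): 12+9=21 → V
R(17): 17+9=26≡0 → A
V(21): 21+9=30≡4 → E
S(18): 18+9=27≡1 → B
U(20): 20+9=29≡3 → D
Q(16): 16+9=25 → Z
D(3): 3+9=12 → M
I(8): 8+9=17 → R
I(8): 8+9=17 → R

FJVAEBDZMRR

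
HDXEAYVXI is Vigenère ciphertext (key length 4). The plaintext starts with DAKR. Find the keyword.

EDNN

Subtract each crib letter from the matching ciphertext letter (mod 26):
H(7)−D(3)=4 → E
D(3)−A(0)=3 → D
X(23)−K(10)=13 → N
E(4)−R(17)=-13≡13 → N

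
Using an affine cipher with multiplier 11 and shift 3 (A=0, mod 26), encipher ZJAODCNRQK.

Z(25): 11·25+3=278≡18 → S
J(9): 11·9+3=102≡24 → Y
A(0): 11·0+3=3 → D
O(14): 11·14+3=157≡1 → B
D(3): 11·3+3=36≡10 → K
C(2): 11·2+3=25 → Z
N(13): 11·13+3=146≡16 → Q
R(17): 11·17+3=190≡8 → I
Q(16): 11·16+3=179≡23 → X
K(10): 11·10+3=113≡9 → J

SYDBKZQIXJ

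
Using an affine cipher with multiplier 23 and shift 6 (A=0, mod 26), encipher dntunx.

d(3): 23·3+6=75≡23 → x
n(13): 23·13+6=305≡19 → t
t(19): 23·19+6=443≡1 → b
u(20): 23·20+6=466≡24 → y
n(13): 23·13+6=305≡19 → t
x(23): 23·23+6=535≡15 → p

xtbytp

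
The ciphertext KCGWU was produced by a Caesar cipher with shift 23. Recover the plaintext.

K(10): 10−23=-13≡13 → N
C(2): 2−23=-21≡5 → F
G(6): 6−23=-17≡9 → J
W(22): 22−23=-1≡25 → Z
U(20): 20−23=-3≡23 → X

NFJZX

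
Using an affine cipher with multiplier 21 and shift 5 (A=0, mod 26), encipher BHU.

B(1): 21·1+5=26≡0 → A
H(7): 21·7+5=152≡22 → W
U(20): 21·20+5=425≡9 → J

AWJ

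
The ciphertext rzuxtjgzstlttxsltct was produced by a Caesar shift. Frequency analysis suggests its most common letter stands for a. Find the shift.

The most frequent ciphertext letter is t (appears 6 times).
t is position 19; a is position 0.
Shift = 19.

19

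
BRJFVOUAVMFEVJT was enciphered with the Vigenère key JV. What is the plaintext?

Repeat the key across the ciphertext: JVJVJVJVJVJVJVJ
B(1)−J(9): -8≡18 → S
R(17)−V(21): -4≡22 → W
J(9)−J(9): 0 → A
F(5)−V(21): -16≡10 → K
V(21)−J(9): 12 → M
O(14)−V(21): -7≡19 → T
U(20)−J(9): 11 → L
A(0)−V(21): -21≡5 → F
V(21)−J(9): 12 → M
M(12)−V(21): -9≡17 → R
F(5)−J(9): -4≡22 → W
E(4)−V(21): -17≡9 → J
V(21)−J(9): 12 → M
J(9)−V(21): -12≡14 → O
T(19)−J(9): 10 → K

SWAKMTLFMRWJMOK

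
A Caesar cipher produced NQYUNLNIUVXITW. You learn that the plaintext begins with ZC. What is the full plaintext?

ZCKGZXZUGHJUFI

From the crib: N(13)−Z(25)=-12≡14, so the shift is 14.
Subtract 14 from each ciphertext letter:
N(13): 13−14=-1≡25 → Z
Q(16): 16−14=2 → C
Y(24): 24−14=10 → K
U(20): 20−14=6 → G
N(13): 13−14=-1≡25 → Z
L(11): 11−14=-3≡23 → X
N(13): 13−14=-1≡25 → Z
I(8): 8−14=-6≡20 → U
U(20): 20−14=6 → G
V(21): 21−14=7 → H
X(23): 23−14=9 → J
I(8): 8−14=-6≡20 → U
T(19): 19−14=5 → F
W(22): 22−14=8 → I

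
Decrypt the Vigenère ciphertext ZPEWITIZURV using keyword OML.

LDTIWIUNJDJ

Repeat the key across the ciphertext: OMLOMLOMLOM
Z(25)−O(14): 11 → L
P(15)−M(12): 3 → D
E(4)−L(11): -7≡19 → T
W(22)−O(14): 8 → I
I(8)−M(12): -4≡22 → W
T(19)−L(11): 8 → I
I(8)−O(14): -6≡20 → U
Z(25)−M(12): 13 → N
U(20)−L(11): 9 → J
R(17)−O(14): 3 → D
V(21)−M(12): 9 → J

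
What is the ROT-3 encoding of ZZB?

CCE

Z(25): 25+3=28≡2 → C
Z(25): 25+3=28≡2 → C
B(1): 1+3=4 → E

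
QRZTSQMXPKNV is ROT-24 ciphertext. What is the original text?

STBVUSOZRMPX

Q(16): 16−24=-8≡18 → S
R(17): 17−24=-7≡19 → T
Z(25): 25−24=1 → B
T(19): 19−24=-5≡21 → V
S(18): 18−24=-6≡20 → U
Q(16): 16−24=-8≡18 → S
M(12): 12−24=-12≡14 → O
X(23): 23−24=-1≡25 → Z
P(15): 15−24=-9≡17 → R
K(10): 10−24=-14≡12 → M
N(13): 13−24=-11≡15 → P
V(21): 21−24=-3≡23 → X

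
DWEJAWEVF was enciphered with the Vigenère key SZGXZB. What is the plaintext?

Repeat the key across the ciphertext: SZGXZBSZG
D(3)−S(18): -15≡11 → L
W(22)−Z(25): -3≡23 → X
E(4)−G(6): -2≡24 → Y
J(9)−X(23): -14≡12 → M
A(0)−Z(25): -25≡1 → B
W(22)−B(1): 21 → V
E(4)−S(18): -14≡12 → M
V(21)−Z(25): -4≡22 → W
F(5)−G(6): -1≡25 → Z

LXYMBVMWZ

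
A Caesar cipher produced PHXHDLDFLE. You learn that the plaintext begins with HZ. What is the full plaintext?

HZPZVDVXDW

From the crib: P(15)−H(7)=8, so the shift is 8.
Subtract 8 from each ciphertext letter:
P(15): 15−8=7 → H
H(7): 7−8=-1≡25 → Z
X(23): 23−8=15 → P
H(7): 7−8=-1≡25 → Z
D(3): 3−8=-5≡21 → V
L(11): 11−8=3 → D
D(3): 3−8=-5≡21 → V
F(5): 5−8=-3≡23 → X
L(11): 11−8=3 → D
E(4): 4−8=-4≡22 → W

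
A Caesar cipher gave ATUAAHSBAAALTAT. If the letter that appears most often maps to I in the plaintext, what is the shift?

The most frequent ciphertext letter is A (appears 7 times).
A is position 0; I is position 8.
Shift = -8≡18.

18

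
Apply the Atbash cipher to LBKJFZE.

L(11) → O(14)
B(1) → Y(24)
K(10) → P(15)
J(9) → Q(16)
F(5) → U(20)
Z(25) → A(0)
E(4) → V(21)

OYPQUAV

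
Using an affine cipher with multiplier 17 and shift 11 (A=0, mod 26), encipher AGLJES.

LJQIBF

A(0): 17·0+11=11 → L
G(6): 17·6+11=113≡9 → J
L(11): 17·11+11=198≡16 → Q
J(9): 17·9+11=164≡8 → I
E(4): 17·4+11=79≡1 → B
S(18): 17·18+11=317≡5 → F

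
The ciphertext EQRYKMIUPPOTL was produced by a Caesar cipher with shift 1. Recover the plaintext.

DPQXJLHTOONSK

E(4): 4−1=3 → D
Q(16): 16−1=15 → P
R(17): 17−1=16 → Q
Y(24): 24−1=23 → X
K(10): 10−1=9 → J
M(12): 12−1=11 → L
I(8): 8−1=7 → H
U(20): 20−1=19 → T
P(15): 15−1=14 → O
P(15): 15−1=14 → O
O(14): 14−1=13 → N
T(19): 19−1=18 → S
L(11): 11−1=10 → K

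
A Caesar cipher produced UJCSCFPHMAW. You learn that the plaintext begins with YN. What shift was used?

From the crib: U(20)−Y(24)=-4≡22, so the shift is 22.

22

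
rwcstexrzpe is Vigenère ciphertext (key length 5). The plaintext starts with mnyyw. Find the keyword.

fjeux

Subtract each crib letter from the matching ciphertext letter (mod 26):
r(17)−m(12)=5 → f
w(22)−n(13)=9 → j
c(2)−y(24)=-22≡4 → e
s(18)−y(24)=-6≡20 → u
t(19)−w(22)=-3≡23 → x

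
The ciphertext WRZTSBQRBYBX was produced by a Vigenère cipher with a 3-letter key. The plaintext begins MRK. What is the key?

Subtract each crib letter from the matching ciphertext letter (mod 26):
W(22)−M(12)=10 → K
R(17)−R(17)=0 → A
Z(25)−K(10)=15 → P

KAP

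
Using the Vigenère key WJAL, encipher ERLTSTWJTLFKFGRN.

AALEOCWUPUFVBPRY

Repeat the key across the message: WJALWJALWJALWJAL
E(4)+W(22): 26≡0 → A
R(17)+J(9): 26≡0 → A
L(11)+A(0): 11 → L
T(19)+L(11): 30≡4 → E
S(18)+W(22): 40≡14 → O
T(19)+J(9): 28≡2 → C
W(22)+A(0): 22 → W
J(9)+L(11): 20 → U
T(19)+W(22): 41≡15 → P
L(11)+J(9): 20 → U
F(5)+A(0): 5 → F
K(10)+L(11): 21 → V
F(5)+W(22): 27≡1 → B
G(6)+J(9): 15 → P
R(17)+A(0): 17 → R
N(13)+L(11): 24 → Y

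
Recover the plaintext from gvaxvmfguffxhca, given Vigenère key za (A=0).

Repeat the key across the ciphertext: zazazazazazazaz
g(6)−z(25): -19≡7 → h
v(21)−a(0): 21 → v
a(0)−z(25): -25≡1 → b
x(23)−a(0): 23 → x
v(21)−z(25): -4≡22 → w
m(12)−a(0): 12 → m
f(5)−z(25): -20≡6 → g
g(6)−a(0): 6 → g
u(20)−z(25): -5≡21 → v
f(5)−a(0): 5 → f
f(5)−z(25): -20≡6 → g
x(23)−a(0): 23 → x
h(7)−z(25): -18≡8 → i
c(2)−a(0): 2 → c
a(0)−z(25): -25≡1 → b

hvbxwmggvfgxicb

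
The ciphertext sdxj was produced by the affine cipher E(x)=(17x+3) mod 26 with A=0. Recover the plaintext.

The inverse of 17 mod 26 is 23, since 17·23=391≡1. Apply D(y)=23·(y−3) mod 26:
s(18): 23·(18−3)=345≡7 → h
d(3): 23·(3−3)=0 → a
x(23): 23·(23−3)=460≡18 → s
j(9): 23·(9−3)=138≡8 → i

hasi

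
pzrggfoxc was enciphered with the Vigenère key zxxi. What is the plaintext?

Repeat the key across the ciphertext: zxxizxxiz
p(15)−z(25): -10≡16 → q
z(25)−x(23): 2 → c
r(17)−x(23): -6≡20 → u
g(6)−i(8): -2≡24 → y
g(6)−z(25): -19≡7 → h
f(5)−x(23): -18≡8 → i
o(14)−x(23): -9≡17 → r
x(23)−i(8): 15 → p
c(2)−z(25): -23≡3 → d

qcuyhirpd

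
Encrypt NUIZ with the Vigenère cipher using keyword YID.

LCLX

Repeat the key across the message: YIDY
N(13)+Y(24): 37≡11 → L
U(20)+I(8): 28≡2 → C
I(8)+D(3): 11 → L
Z(25)+Y(24): 49≡23 → X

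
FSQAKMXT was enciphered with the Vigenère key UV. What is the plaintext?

LXWFQRDY

Repeat the key across the ciphertext: UVUVUVUV
F(5)−U(20): -15≡11 → L
S(18)−V(21): -3≡23 → X
Q(16)−U(20): -4≡22 → W
A(0)−V(21): -21≡5 → F
K(10)−U(20): -10≡16 → Q
M(12)−V(21): -9≡17 → R
X(23)−U(20): 3 → D
T(19)−V(21): -2≡24 → Y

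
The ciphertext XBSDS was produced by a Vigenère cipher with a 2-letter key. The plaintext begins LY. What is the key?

MD

Subtract each crib letter from the matching ciphertext letter (mod 26):
X(23)−L(11)=12 → M
B(1)−Y(24)=-23≡3 → D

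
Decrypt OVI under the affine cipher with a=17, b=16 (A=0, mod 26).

GLY

The inverse of 17 mod 26 is 23, since 17·23=391≡1. Apply D(y)=23·(y−16) mod 26:
O(14): 23·(14−16)=-46≡6 → G
V(21): 23·(21−16)=115≡11 → L
I(8): 23·(8−16)=-184≡24 → Y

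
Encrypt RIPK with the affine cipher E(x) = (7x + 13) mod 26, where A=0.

CROF

R(17): 7·17+13=132≡2 → C
I(8): 7·8+13=69≡17 → R
P(15): 7·15+13=118≡14 → O
K(10): 7·10+13=83≡5 → F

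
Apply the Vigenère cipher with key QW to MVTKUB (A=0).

CRJGKX

Repeat the key across the message: QWQWQW
M(12)+Q(16): 28≡2 → C
V(21)+W(22): 43≡17 → R
T(19)+Q(16): 35≡9 → J
K(10)+W(22): 32≡6 → G
U(20)+Q(16): 36≡10 → K
B(1)+W(22): 23 → X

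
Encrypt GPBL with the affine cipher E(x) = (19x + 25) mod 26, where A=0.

JYSA

G(6): 19·6+25=139≡9 → J
P(15): 19·15+25=310≡24 → Y
B(1): 19·1+25=44≡18 → S
L(11): 19·11+25=234≡0 → A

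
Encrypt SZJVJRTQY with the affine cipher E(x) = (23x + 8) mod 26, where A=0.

S(18): 23·18+8=422≡6 → G
Z(25): 23·25+8=583≡11 → L
J(9): 23·9+8=215≡7 → H
V(21): 23·21+8=491≡23 → X
J(9): 23·9+8=215≡7 → H
R(17): 23·17+8=399≡9 → J
T(19): 23·19+8=445≡3 → D
Q(16): 23·16+8=376≡12 → M
Y(24): 23·24+8=560≡14 → O

GLHXHJDMO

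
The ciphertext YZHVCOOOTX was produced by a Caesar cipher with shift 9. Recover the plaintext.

Y(24): 24−9=15 → P
Z(25): 25−9=16 → Q
H(7): 7−9=-2≡24 → Y
V(21): 21−9=12 → M
C(2): 2−9=-7≡19 → T
O(14): 14−9=5 → F
O(14): 14−9=5 → F
O(14): 14−9=5 → F
T(19): 19−9=10 → K
X(23): 23−9=14 → O

PQYMTFFFKO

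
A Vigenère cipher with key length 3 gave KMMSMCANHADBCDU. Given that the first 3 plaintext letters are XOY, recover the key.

NYO

Subtract each crib letter from the matching ciphertext letter (mod 26):
K(10)−X(23)=-13≡13 → N
M(12)−O(14)=-2≡24 → Y
M(12)−Y(24)=-12≡14 → O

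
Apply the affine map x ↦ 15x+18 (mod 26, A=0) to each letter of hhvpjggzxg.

ttvjxeedze

h(7): 15·7+18=123≡19 → t
h(7): 15·7+18=123≡19 → t
v(21): 15·21+18=333≡21 → v
p(15): 15·15+18=243≡9 → j
j(9): 15·9+18=153≡23 → x
g(6): 15·6+18=108≡4 → e
g(6): 15·6+18=108≡4 → e
z(25): 15·25+18=393≡3 → d
x(23): 15·23+18=363≡25 → z
g(6): 15·6+18=108≡4 → e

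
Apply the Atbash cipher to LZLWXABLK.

L(11) → O(14)
Z(25) → A(0)
L(11) → O(14)
W(22) → D(3)
X(23) → C(2)
A(0) → Z(25)
B(1) → Y(24)
L(11) → O(14)
K(10) → P(15)

OAODCZYOP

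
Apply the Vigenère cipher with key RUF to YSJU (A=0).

PMOL

Repeat the key across the message: RUFR
Y(24)+R(17): 41≡15 → P
S(18)+U(20): 38≡12 → M
J(9)+F(5): 14 → O
U(20)+R(17): 37≡11 → L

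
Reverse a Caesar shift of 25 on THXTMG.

UIYUNH

T(19): 19−25=-6≡20 → U
H(7): 7−25=-18≡8 → I
X(23): 23−25=-2≡24 → Y
T(19): 19−25=-6≡20 → U
M(12): 12−25=-13≡13 → N
G(6): 6−25=-19≡7 → H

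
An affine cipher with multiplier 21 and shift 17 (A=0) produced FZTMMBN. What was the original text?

The inverse of 21 mod 26 is 5, since 21·5=105≡1. Apply D(y)=5·(y−17) mod 26:
F(5): 5·(5−17)=-60≡18 → S
Z(25): 5·(25−17)=40≡14 → O
T(19): 5·(19−17)=10 → K
M(12): 5·(12−17)=-25≡1 → B
M(12): 5·(12−17)=-25≡1 → B
B(1): 5·(1−17)=-80≡24 → Y
N(13): 5·(13−17)=-20≡6 → G

SOKBBYG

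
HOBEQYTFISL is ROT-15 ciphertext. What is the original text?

SZMPBJEQTDW

H(7): 7−15=-8≡18 → S
O(14): 14−15=-1≡25 → Z
B(1): 1−15=-14≡12 → M
E(4): 4−15=-11≡15 → P
Q(16): 16−15=1 → B
Y(24): 24−15=9 → J
T(19): 19−15=4 → E
F(5): 5−15=-10≡16 → Q
I(8): 8−15=-7≡19 → T
S(18): 18−15=3 → D
L(11): 11−15=-4≡22 → W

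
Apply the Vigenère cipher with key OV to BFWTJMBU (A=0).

PAKOXHPP

Repeat the key across the message: OVOVOVOV
B(1)+O(14): 15 → P
F(5)+V(21): 26≡0 → A
W(22)+O(14): 36≡10 → K
T(19)+V(21): 40≡14 → O
J(9)+O(14): 23 → X
M(12)+V(21): 33≡7 → H
B(1)+O(14): 15 → P
U(20)+V(21): 41≡15 → P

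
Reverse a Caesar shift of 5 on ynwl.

y(24): 24−5=19 → t
n(13): 13−5=8 → i
w(22): 22−5=17 → r
l(11): 11−5=6 → g

tirg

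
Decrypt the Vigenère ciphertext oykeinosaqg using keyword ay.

Repeat the key across the ciphertext: ayayayayaya
o(14)−a(0): 14 → o
y(24)−y(24): 0 → a
k(10)−a(0): 10 → k
e(4)−y(24): -20≡6 → g
i(8)−a(0): 8 → i
n(13)−y(24): -11≡15 → p
o(14)−a(0): 14 → o
s(18)−y(24): -6≡20 → u
a(0)−a(0): 0 → a
q(16)−y(24): -8≡18 → s
g(6)−a(0): 6 → g

oakgipouasg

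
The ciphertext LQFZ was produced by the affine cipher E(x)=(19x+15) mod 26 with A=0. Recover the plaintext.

The inverse of 19 mod 26 is 11, since 19·11=209≡1. Apply D(y)=11·(y−15) mod 26:
L(11): 11·(11−15)=-44≡8 → I
Q(16): 11·(16−15)=11 → L
F(5): 11·(5−15)=-110≡20 → U
Z(25): 11·(25−15)=110≡6 → G

ILUG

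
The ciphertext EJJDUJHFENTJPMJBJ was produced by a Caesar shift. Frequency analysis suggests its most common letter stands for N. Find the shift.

22

The most frequent ciphertext letter is J (appears 6 times).
J is position 9; N is position 13.
Shift = -4≡22.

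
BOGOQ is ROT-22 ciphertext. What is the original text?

B(1): 1−22=-21≡5 → F
O(14): 14−22=-8≡18 → S
G(6): 6−22=-16≡10 → K
O(14): 14−22=-8≡18 → S
Q(16): 16−22=-6≡20 → U

FSKSU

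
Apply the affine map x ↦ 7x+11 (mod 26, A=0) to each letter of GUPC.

G(6): 7·6+11=53≡1 → B
U(20): 7·20+11=151≡21 → V
P(15): 7·15+11=116≡12 → M
C(2): 7·2+11=25 → Z

BVMZ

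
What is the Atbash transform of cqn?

c(2) → x(23)
q(16) → j(9)
n(13) → m(12)

xjm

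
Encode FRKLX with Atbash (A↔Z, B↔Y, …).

UIPOC

F(5) → U(20)
R(17) → I(8)
K(10) → P(15)
L(11) → O(14)
X(23) → C(2)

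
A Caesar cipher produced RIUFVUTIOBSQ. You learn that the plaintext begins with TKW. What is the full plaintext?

From the crib: R(17)−T(19)=-2≡24, so the shift is 24.
Subtract 24 from each ciphertext letter:
R(17): 17−24=-7≡19 → T
I(8): 8−24=-16≡10 → K
U(20): 20−24=-4≡22 → W
F(5): 5−24=-19≡7 → H
V(21): 21−24=-3≡23 → X
U(20): 20−24=-4≡22 → W
T(19): 19−24=-5≡21 → V
I(8): 8−24=-16≡10 → K
O(14): 14−24=-10≡16 → Q
B(1): 1−24=-23≡3 → D
S(18): 18−24=-6≡20 → U
Q(16): 16−24=-8≡18 → S

TKWHXWVKQDUS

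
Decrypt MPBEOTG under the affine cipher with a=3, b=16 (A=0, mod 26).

QRVWIBO

The inverse of 3 mod 26 is 9, since 3·9=27≡1. Apply D(y)=9·(y−16) mod 26:
M(12): 9·(12−16)=-36≡16 → Q
P(15): 9·(15−16)=-9≡17 → R
B(1): 9·(1−16)=-135≡21 → V
E(4): 9·(4−16)=-108≡22 → W
O(14): 9·(14−16)=-18≡8 → I
T(19): 9·(19−16)=27≡1 → B
G(6): 9·(6−16)=-90≡14 → O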